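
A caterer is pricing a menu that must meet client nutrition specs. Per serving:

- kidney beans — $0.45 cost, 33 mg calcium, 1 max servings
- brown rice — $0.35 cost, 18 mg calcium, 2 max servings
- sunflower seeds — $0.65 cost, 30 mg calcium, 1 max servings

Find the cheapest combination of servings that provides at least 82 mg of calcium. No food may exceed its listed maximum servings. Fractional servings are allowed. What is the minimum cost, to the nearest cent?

Cost per mg of calcium: kidney beans $0.0136, brown rice $0.0194, sunflower seeds $0.0217.
Take 1 serving of kidney beans: +33.0 mg calcium for $0.45 (total $0.45, still need 49.0 mg).
Take 2 servings of brown rice: +36.0 mg calcium for $0.70 (total $1.15, still need 13.0 mg).
Take 0.4333 servings of sunflower seeds: +13.0 mg calcium for $0.28 (total $1.43, still need 0.0 mg).
Filling from the cheapest source first is optimal under one linear minimum: $1.43.

$1.43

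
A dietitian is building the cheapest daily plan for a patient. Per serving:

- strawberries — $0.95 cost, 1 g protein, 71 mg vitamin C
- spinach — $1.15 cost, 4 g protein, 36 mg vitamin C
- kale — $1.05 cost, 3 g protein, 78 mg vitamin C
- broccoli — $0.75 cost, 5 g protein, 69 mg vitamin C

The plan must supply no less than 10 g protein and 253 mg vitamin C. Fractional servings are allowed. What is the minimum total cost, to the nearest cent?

For a min-cost LP with two ≥-constraints, a basic feasible solution has at most two positive variables.
strawberries only: max(10/1, 253/71) = 10 servings → $9.50.
spinach only: max(10/4, 253/36) = 7.028 servings → $8.08.
kale only: max(10/3, 253/78) = 3.333 servings → $3.50.
broccoli only: max(10/5, 253/69) = 3.667 servings → $2.75.
strawberries + spinach with both tight: 2.629 servings and 1.843 servings → $4.62.
strawberries + kale: the both-tight solution has a negative serving — not a feasible corner.
strawberries + broccoli with both tight: 2.01 servings and 1.598 servings → $3.11.
spinach + kale with both tight: 0.1029 servings and 3.196 servings → $3.47.
spinach + broccoli: intersection lies outside the first quadrant.
kale + broccoli with both tight: 3.142 servings and 0.1148 servings → $3.39.
So the least-cost plan costs $2.75.

$2.75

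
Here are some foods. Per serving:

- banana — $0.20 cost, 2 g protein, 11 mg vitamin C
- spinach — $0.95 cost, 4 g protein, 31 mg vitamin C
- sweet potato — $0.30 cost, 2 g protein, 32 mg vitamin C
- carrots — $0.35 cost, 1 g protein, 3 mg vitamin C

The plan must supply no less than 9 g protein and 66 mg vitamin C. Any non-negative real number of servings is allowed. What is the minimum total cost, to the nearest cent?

$0.98

A basic optimal solution has at most two foods positive. Try each food alone and each pair with both targets met exactly.
banana only: max(9/2, 66/11) = 6 servings → $1.20.
spinach only: max(9/4, 66/31) = 2.25 servings → $2.14.
sweet potato only: max(9/2, 66/32) = 4.5 servings → $1.35.
carrots only: max(9/1, 66/3) = 22 servings → $7.70.
banana + spinach with both tight: 0.8333 servings and 1.833 servings → $1.91.
banana + sweet potato with both tight: 3.714 servings and 0.7857 servings → $0.98.
banana + carrots with both targets exact would need a negative amount; discard.
spinach + sweet potato with both targets exact would need a negative amount; discard.
spinach + carrots with both tight: 2.053 servings and 0.7895 servings → $2.23.
sweet potato + carrots with both tight: 1.5 servings and 6 servings → $2.55.
The minimum over all feasible corners is $0.98.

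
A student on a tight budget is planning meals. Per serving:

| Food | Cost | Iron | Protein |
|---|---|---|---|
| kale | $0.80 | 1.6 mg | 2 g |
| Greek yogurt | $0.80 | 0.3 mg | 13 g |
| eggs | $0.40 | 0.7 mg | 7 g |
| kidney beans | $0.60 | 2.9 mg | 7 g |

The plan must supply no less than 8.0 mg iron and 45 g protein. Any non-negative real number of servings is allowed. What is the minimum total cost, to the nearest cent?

The cheapest plan sits at a corner of the feasible region — with two constraints it uses at most two foods.
kale only: max(8.0/1.6, 45/2) = 22.5 servings → $18.00.
Greek yogurt only: max(8.0/0.3, 45/13) = 26.67 servings → $21.33.
eggs only: max(8.0/0.7, 45/7) = 11.43 servings → $4.57.
kidney beans only: max(8.0/2.9, 45/7) = 6.429 servings → $3.86.
kale + Greek yogurt with both tight: 4.48 servings and 2.772 servings → $5.80.
kale + eggs with both tight: 2.5 servings and 5.714 servings → $4.29.
kale + kidney beans: the both-tight solution has a negative serving — not a feasible corner.
Greek yogurt + eggs: intersection lies outside the first quadrant.
Greek yogurt + kidney beans with both tight: 2.093 servings and 2.542 servings → $3.20.
eggs + kidney beans with both tight: 4.838 servings and 1.591 servings → $2.89.
Cheapest feasible corner: $2.89.

$2.89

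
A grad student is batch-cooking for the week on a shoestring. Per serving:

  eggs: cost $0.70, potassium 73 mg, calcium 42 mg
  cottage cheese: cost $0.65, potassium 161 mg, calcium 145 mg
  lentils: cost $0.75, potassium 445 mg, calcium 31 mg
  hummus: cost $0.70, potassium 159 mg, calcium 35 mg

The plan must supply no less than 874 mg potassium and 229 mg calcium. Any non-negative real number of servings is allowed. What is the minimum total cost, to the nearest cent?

$1.95

eggs only: max(874/73, 229/42) = 11.97 servings → $8.38.
cottage cheese only: max(874/161, 229/145) = 5.429 servings → $3.53.
lentils only: max(874/445, 229/31) = 7.387 servings → $5.54.
hummus only: max(874/159, 229/35) = 6.543 servings → $4.58.
eggs + cottage cheese: the both-tight solution has a negative serving — not a feasible corner.
eggs + lentils with both tight: 4.554 servings and 1.217 servings → $4.10.
eggs + hummus with both tight: 1.412 servings and 4.849 servings → $4.38.
cottage cheese + lentils with both tight: 1.257 servings and 1.509 servings → $1.95.
cottage cheese + hummus with both tight: 0.3342 servings and 5.158 servings → $3.83.
lentils + hummus: intersection lies outside the first quadrant.
So the least-cost plan costs $1.95.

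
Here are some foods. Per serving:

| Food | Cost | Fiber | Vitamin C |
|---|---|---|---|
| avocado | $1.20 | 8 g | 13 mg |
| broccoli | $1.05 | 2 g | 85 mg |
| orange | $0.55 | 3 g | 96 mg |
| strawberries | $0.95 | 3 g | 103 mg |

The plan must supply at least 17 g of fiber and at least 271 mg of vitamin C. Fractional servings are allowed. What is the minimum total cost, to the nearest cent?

Compare the cost at each extreme point of the feasible region.
avocado only: max(17/8, 271/13) = 20.85 servings → $25.02.
broccoli only: max(17/2, 271/85) = 8.5 servings → $8.93.
orange only: max(17/3, 271/96) = 5.667 servings → $3.12.
strawberries only: max(17/3, 271/103) = 5.667 servings → $5.38.
avocado + broccoli with both tight: 1.381 servings and 2.977 servings → $4.78.
avocado + orange with both tight: 1.123 servings and 2.671 servings → $2.82.
avocado + strawberries with both tight: 1.195 servings and 2.48 servings → $3.79.
broccoli + orange: the both-tight solution has a negative serving — not a feasible corner.
broccoli + strawberries: the both-tight solution has a negative serving — not a feasible corner.
orange + strawberries with both targets exact would need a negative amount; discard.
The minimum over all feasible corners is $2.82.

$2.82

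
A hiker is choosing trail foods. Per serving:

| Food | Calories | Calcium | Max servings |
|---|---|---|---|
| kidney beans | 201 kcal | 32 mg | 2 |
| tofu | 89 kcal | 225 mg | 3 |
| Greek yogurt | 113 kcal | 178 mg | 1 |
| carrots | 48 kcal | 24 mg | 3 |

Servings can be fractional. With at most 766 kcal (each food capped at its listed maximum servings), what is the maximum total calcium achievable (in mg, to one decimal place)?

Calcium per kcal: tofu 2.528, Greek yogurt 1.575, carrots 0.5, kidney beans 0.1592.
Take 3 servings of tofu: uses 267 kcal, +675.0 mg calcium (running total 675.0 mg).
Take 1 serving of Greek yogurt: uses 113 kcal, +178.0 mg calcium (running total 853.0 mg).
Take 3 servings of carrots: uses 144 kcal, +72.0 mg calcium (running total 925.0 mg).
Take 1.204 servings of kidney beans: uses 242 kcal, +38.5 mg calcium (running total 963.5 mg).
Greedy by best ratio exhausts the calories allowance optimally: 963.5 mg.

963.5 mg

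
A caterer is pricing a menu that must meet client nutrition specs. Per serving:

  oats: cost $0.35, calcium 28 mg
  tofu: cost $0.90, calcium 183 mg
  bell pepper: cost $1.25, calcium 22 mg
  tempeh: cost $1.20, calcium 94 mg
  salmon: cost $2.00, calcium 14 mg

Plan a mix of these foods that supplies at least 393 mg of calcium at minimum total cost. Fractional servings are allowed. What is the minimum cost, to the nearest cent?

$1.93

Cost per mg of calcium: tofu $0.0049, oats $0.0125, tempeh $0.0128, bell pepper $0.0568, salmon $0.1429.
With no serving limits, use only tofu: 393 mg / 183 mg = 2.148 servings × $0.90 = $1.93.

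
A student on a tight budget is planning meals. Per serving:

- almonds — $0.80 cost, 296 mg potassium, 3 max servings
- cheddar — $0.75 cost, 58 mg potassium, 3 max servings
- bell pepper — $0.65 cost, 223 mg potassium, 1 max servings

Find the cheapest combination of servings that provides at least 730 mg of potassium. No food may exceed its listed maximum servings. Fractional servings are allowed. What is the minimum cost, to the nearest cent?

$1.97

Cost per mg of potassium: almonds $0.0027, bell pepper $0.0029, cheddar $0.0129.
Take 2.466 servings of almonds: +730.0 mg potassium for $1.97 (total $1.97, still need 0.0 mg).
Filling from the cheapest source first is optimal under one linear minimum: $1.97.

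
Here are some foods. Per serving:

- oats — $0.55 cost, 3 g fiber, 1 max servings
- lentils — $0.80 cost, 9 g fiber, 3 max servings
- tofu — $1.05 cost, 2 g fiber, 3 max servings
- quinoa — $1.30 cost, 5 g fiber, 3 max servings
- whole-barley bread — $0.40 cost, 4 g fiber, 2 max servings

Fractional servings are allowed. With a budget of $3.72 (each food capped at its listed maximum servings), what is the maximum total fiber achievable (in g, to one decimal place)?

37.8 g

Fiber per dollar: lentils 11.25, whole-barley bread 10, oats 5.455, quinoa 3.846, tofu 1.905.
Take 3 servings of lentils: spends $2.40, +27.0 g fiber (running total 27.0 g).
Take 2 servings of whole-barley bread: spends $0.80, +8.0 g fiber (running total 35.0 g).
Take 0.9455 servings of oats: spends $0.52, +2.8 g fiber (running total 37.8 g).
Greedy by best ratio exhausts the cost allowance optimally: 37.8 g.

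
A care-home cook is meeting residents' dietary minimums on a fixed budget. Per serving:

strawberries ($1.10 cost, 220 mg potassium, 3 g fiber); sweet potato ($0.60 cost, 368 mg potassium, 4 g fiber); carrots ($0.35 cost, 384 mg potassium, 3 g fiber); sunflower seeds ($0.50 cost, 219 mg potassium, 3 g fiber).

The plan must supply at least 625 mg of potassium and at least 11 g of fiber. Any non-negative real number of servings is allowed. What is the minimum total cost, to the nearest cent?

$1.28

Compare the cost at each extreme point of the feasible region.
strawberries only: max(625/220, 11/3) = 3.667 servings → $4.03.
sweet potato only: max(625/368, 11/4) = 2.75 servings → $1.65.
carrots only: max(625/384, 11/3) = 3.667 servings → $1.28.
sunflower seeds only: max(625/219, 11/3) = 3.667 servings → $1.83.
strawberries + sweet potato: intersection lies outside the first quadrant.
strawberries + carrots: the both-tight solution has a negative serving — not a feasible corner.
strawberries + sunflower seeds: the both-tight solution has a negative serving — not a feasible corner.
sweet potato + carrots: intersection lies outside the first quadrant.
sweet potato + sunflower seeds with both targets exact would need a negative amount; discard.
carrots + sunflower seeds: the both-tight solution has a negative serving — not a feasible corner.
Cheapest feasible corner: $1.28.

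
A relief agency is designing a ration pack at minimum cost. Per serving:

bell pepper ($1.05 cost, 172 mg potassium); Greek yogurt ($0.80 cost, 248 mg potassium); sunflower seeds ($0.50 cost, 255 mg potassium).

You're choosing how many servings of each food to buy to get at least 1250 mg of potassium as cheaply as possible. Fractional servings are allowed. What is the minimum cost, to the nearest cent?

$2.45

Cost per mg of potassium: sunflower seeds $0.0020, Greek yogurt $0.0032, bell pepper $0.0061.
With no serving limits, use only sunflower seeds: 1250 mg / 255 mg = 4.902 servings × $0.50 = $2.45.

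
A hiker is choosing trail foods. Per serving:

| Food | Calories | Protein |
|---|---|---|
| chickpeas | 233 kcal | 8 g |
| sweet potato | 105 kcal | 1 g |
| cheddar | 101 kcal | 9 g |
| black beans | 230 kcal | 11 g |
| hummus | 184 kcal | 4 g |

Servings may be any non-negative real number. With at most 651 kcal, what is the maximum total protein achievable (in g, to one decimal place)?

58.0 g

Protein per kcal: cheddar 0.08911, black beans 0.04783, chickpeas 0.03433, hummus 0.02174, sweet potato 0.009524.
With no serving limits, spend the whole calories allowance on cheddar: 651 kcal / 101 kcal × 9 g = 58.0 g.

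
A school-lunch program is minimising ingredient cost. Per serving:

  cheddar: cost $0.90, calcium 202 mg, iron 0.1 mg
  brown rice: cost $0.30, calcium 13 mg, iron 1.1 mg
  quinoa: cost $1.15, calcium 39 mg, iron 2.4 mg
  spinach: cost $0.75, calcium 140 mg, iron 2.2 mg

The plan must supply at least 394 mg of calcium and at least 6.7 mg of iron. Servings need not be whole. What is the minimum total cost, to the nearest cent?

At the optimum either one food covers both requirements or two foods hit both targets exactly; no other combination can be cheaper.
cheddar only: max(394/202, 6.7/0.1) = 67 servings → $60.30.
brown rice only: max(394/13, 6.7/1.1) = 30.31 servings → $9.09.
quinoa only: max(394/39, 6.7/2.4) = 10.1 servings → $11.62.
spinach only: max(394/140, 6.7/2.2) = 3.045 servings → $2.28.
cheddar + brown rice with both tight: 1.568 servings and 5.948 servings → $3.20.
cheddar + quinoa with both tight: 1.423 servings and 2.732 servings → $4.42.
cheddar + spinach: the both-tight solution has a negative serving — not a feasible corner.
brown rice + quinoa: the both-tight solution has a negative serving — not a feasible corner.
brown rice + spinach with both tight: 0.5678 servings and 2.762 servings → $2.24.
quinoa + spinach with both tight: 0.2846 servings and 2.735 servings → $2.38.
So the least-cost plan costs $2.24.

$2.24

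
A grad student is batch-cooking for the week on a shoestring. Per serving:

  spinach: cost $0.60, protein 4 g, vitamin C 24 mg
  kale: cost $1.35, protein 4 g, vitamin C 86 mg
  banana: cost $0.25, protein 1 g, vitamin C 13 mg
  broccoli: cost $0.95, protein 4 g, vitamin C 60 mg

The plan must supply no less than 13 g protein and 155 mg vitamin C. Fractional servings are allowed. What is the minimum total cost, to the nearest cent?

$2.70

A basic optimal solution has at most two foods positive. Try each food alone and each pair with both targets met exactly.
spinach only: max(13/4, 155/24) = 6.458 servings → $3.88.
kale only: max(13/4, 155/86) = 3.25 servings → $4.39.
banana only: max(13/1, 155/13) = 13 servings → $3.25.
broccoli only: max(13/4, 155/60) = 3.25 servings → $3.09.
spinach + kale with both tight: 2.008 servings and 1.242 servings → $2.88.
spinach + banana with both tight: 0.5 servings and 11 servings → $3.05.
spinach + broccoli with both tight: 1.111 servings and 2.139 servings → $2.70.
kale + banana: intersection lies outside the first quadrant.
kale + broccoli with both targets exact would need a negative amount; discard.
banana + broccoli with both targets exact would need a negative amount; discard.
The minimum over all feasible corners is $2.70.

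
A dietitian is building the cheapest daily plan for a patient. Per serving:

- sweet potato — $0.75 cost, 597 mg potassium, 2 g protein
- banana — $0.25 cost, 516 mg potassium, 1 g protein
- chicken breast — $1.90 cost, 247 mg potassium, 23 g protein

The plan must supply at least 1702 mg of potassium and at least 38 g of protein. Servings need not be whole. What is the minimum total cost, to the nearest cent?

An LP optimum is at a vertex; with two nutrient constraints at most two foods are used. Check each candidate.
sweet potato only: max(1702/597, 38/2) = 19 servings → $14.25.
banana only: max(1702/516, 38/1) = 38 servings → $9.50.
chicken breast only: max(1702/247, 38/23) = 6.891 servings → $13.09.
sweet potato + banana: the both-tight solution has a negative serving — not a feasible corner.
sweet potato + chicken breast with both tight: 2.248 servings and 1.457 servings → $4.45.
banana + chicken breast with both tight: 2.561 servings and 1.541 servings → $3.57.
So the least-cost plan costs $3.57.

$3.57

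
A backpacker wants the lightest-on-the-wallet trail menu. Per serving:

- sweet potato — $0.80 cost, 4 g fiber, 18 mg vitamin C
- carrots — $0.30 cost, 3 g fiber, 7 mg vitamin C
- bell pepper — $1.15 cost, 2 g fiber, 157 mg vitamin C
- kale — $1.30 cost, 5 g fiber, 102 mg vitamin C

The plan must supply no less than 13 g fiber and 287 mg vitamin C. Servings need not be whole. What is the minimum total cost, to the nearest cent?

$2.90

The cheapest plan sits at a corner of the feasible region — with two constraints it uses at most two foods.
sweet potato only: max(13/4, 287/18) = 15.94 servings → $12.76.
carrots only: max(13/3, 287/7) = 41 servings → $12.30.
bell pepper only: max(13/2, 287/157) = 6.5 servings → $7.47.
kale only: max(13/5, 287/102) = 2.814 servings → $3.66.
sweet potato + carrots with both targets exact would need a negative amount; discard.
sweet potato + bell pepper with both tight: 2.478 servings and 1.544 servings → $3.76.
sweet potato + kale: the both-tight solution has a negative serving — not a feasible corner.
carrots + bell pepper with both tight: 3.21 servings and 1.685 servings → $2.90.
carrots + kale with both targets exact would need a negative amount; discard.
bell pepper + kale with both tight: 0.1876 servings and 2.525 servings → $3.50.
Cheapest feasible corner: $2.90.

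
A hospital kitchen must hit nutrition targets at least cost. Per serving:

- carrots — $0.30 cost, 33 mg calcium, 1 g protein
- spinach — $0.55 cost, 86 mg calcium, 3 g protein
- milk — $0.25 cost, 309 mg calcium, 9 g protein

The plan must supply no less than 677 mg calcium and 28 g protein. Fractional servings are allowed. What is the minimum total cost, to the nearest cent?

Minimising a linear cost over {calcium ≥ 677, protein ≥ 28, servings ≥ 0} — the optimum is at a vertex, using one or two foods.
carrots only: max(677/33, 28/1) = 28 servings → $8.40.
spinach only: max(677/86, 28/3) = 9.333 servings → $5.13.
milk only: max(677/309, 28/9) = 3.111 servings → $0.78.
carrots + spinach: intersection lies outside the first quadrant.
carrots + milk: intersection lies outside the first quadrant.
spinach + milk with both targets exact would need a negative amount; discard.
So the least-cost plan costs $0.78.

$0.78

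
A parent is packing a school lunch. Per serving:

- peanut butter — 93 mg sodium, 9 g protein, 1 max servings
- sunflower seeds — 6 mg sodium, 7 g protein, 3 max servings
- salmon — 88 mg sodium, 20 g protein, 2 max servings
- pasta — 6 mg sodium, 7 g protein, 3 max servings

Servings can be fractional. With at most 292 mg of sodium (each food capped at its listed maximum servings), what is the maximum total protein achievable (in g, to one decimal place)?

89.7 g

Protein per mg sodium: sunflower seeds 1.167, pasta 1.167, salmon 0.2273, peanut butter 0.09677.
Take 3 servings of sunflower seeds: uses 18 mg sodium, +21.0 g protein (running total 21.0 g).
Take 3 servings of pasta: uses 18 mg sodium, +21.0 g protein (running total 42.0 g).
Take 2 servings of salmon: uses 176 mg sodium, +40.0 g protein (running total 82.0 g).
Take 0.8602 servings of peanut butter: uses 80 mg sodium, +7.7 g protein (running total 89.7 g).
Greedy by best ratio exhausts the sodium allowance optimally: 89.7 g.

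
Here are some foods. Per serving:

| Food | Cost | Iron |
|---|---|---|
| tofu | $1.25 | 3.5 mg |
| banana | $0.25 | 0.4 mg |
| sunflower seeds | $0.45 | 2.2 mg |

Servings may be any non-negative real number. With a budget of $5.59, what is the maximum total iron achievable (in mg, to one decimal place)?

Iron per dollar: sunflower seeds 4.889, tofu 2.8, banana 1.6.
With no serving limits, spend the whole cost allowance on sunflower seeds: $5.59 / $0.45 × 2.2 mg = 27.3 mg.

27.3 mg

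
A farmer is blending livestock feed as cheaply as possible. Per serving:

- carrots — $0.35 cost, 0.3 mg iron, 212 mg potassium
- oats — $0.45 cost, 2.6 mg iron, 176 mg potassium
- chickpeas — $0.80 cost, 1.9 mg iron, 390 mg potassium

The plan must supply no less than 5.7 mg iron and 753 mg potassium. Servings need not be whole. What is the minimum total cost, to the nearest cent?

carrots only: max(5.7/0.3, 753/212) = 19 servings → $6.65.
oats only: max(5.7/2.6, 753/176) = 4.278 servings → $1.93.
chickpeas only: max(5.7/1.9, 753/390) = 3 servings → $2.40.
carrots + oats with both tight: 1.915 servings and 1.971 servings → $1.56.
carrots + chickpeas with both targets exact would need a negative amount; discard.
oats + chickpeas with both tight: 1.166 servings and 1.405 servings → $1.65.
Cheapest feasible corner: $1.56.

$1.56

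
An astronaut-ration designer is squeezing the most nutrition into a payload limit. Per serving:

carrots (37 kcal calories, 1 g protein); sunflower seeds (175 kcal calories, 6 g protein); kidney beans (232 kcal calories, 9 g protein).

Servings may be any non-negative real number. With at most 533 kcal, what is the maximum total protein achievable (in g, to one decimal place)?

Protein per kcal: kidney beans 0.03879, sunflower seeds 0.03429, carrots 0.02703.
With no serving limits, spend the whole calories allowance on kidney beans: 533 kcal / 232 kcal × 9 g = 20.7 g.

20.7 g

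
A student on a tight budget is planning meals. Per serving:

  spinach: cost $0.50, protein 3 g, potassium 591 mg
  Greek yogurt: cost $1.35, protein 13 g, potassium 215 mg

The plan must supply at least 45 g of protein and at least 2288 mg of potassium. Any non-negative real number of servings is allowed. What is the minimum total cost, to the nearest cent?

$5.21

A basic optimal solution has at most two foods positive. Try each food alone and each pair with both targets met exactly.
spinach only: max(45/3, 2288/591) = 15 servings → $7.50.
Greek yogurt only: max(45/13, 2288/215) = 10.64 servings → $14.37.
spinach + Greek yogurt with both tight: 2.852 servings and 2.803 servings → $5.21.
The minimum over all feasible corners is $5.21.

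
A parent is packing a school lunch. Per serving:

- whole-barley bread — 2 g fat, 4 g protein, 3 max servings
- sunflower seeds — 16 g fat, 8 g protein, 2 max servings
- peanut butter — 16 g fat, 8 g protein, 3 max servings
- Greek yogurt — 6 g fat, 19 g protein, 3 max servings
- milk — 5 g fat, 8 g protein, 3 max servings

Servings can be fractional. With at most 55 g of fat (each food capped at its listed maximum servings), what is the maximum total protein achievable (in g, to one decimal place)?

Protein per g fat: Greek yogurt 3.167, whole-barley bread 2, milk 1.6, sunflower seeds 0.5, peanut butter 0.5.
Take 3 servings of Greek yogurt: uses 18 g fat, +57.0 g protein (running total 57.0 g).
Take 3 servings of whole-barley bread: uses 6 g fat, +12.0 g protein (running total 69.0 g).
Take 3 servings of milk: uses 15 g fat, +24.0 g protein (running total 93.0 g).
Take 1 serving of sunflower seeds: uses 16 g fat, +8.0 g protein (running total 101.0 g).
Filling greedily by protein-per-g fat is optimal for one linear limit, giving 101.0 g.

101.0 g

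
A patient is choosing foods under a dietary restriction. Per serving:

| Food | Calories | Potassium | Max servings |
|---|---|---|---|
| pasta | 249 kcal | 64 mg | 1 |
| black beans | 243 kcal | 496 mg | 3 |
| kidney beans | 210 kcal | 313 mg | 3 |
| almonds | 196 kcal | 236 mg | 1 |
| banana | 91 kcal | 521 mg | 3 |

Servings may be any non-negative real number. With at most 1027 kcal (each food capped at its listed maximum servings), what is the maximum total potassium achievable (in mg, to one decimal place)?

3088.3 mg

Potassium per kcal: banana 5.725, black beans 2.041, kidney beans 1.49, almonds 1.204, pasta 0.257.
Take 3 servings of banana: uses 273 kcal, +1563.0 mg potassium (running total 1563.0 mg).
Take 3 servings of black beans: uses 729 kcal, +1488.0 mg potassium (running total 3051.0 mg).
Take 0.119 servings of kidney beans: uses 25 kcal, +37.3 mg potassium (running total 3088.3 mg).
Filling greedily by potassium-per-kcal is optimal for one linear limit, giving 3088.3 mg.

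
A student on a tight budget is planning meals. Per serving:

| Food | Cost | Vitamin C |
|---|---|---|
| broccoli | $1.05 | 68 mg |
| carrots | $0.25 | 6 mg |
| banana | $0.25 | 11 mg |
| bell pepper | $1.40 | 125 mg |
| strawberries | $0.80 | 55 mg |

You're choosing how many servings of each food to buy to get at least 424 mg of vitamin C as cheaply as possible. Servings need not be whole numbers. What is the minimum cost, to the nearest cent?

Cost per mg of vitamin C: bell pepper $0.0112, strawberries $0.0145, broccoli $0.0154, banana $0.0227, carrots $0.0417.
With no serving limits, use only bell pepper: 424 mg / 125 mg = 3.392 servings × $1.40 = $4.75.

$4.75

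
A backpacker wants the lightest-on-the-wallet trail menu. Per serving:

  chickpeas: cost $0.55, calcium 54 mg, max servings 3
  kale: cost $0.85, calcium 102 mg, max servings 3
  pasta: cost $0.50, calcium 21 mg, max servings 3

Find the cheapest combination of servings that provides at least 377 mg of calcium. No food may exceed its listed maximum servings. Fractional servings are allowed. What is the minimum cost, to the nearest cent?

$3.27

Cost per mg of calcium: kale $0.0083, chickpeas $0.0102, pasta $0.0238.
Take 3 servings of kale: +306.0 mg calcium for $2.55 (total $2.55, still need 71.0 mg).
Take 1.315 servings of chickpeas: +71.0 mg calcium for $0.72 (total $3.27, still need 0.0 mg).
Filling from the cheapest source first is optimal under one linear minimum: $3.27.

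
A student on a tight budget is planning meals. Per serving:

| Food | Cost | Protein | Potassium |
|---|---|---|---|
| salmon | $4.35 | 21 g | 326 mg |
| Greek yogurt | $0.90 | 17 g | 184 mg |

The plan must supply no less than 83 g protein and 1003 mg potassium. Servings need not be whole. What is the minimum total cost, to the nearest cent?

For a min-cost LP with two ≥-constraints, a basic feasible solution has at most two positive variables.
salmon only: max(83/21, 1003/326) = 3.952 servings → $17.19.
Greek yogurt only: max(83/17, 1003/184) = 5.451 servings → $4.91.
salmon + Greek yogurt with both tight: 1.06 servings and 3.573 servings → $7.83.
Cheapest feasible corner: $4.91.

$4.91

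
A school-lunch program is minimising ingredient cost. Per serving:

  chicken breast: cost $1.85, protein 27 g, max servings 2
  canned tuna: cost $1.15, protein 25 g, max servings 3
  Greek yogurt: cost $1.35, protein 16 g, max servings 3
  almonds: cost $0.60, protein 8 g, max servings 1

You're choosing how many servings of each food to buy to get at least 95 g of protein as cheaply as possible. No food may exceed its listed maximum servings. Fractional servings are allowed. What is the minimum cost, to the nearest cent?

$4.82

Cost per g of protein: canned tuna $0.0460, chicken breast $0.0685, almonds $0.0750, Greek yogurt $0.0844.
Take 3 servings of canned tuna: +75.0 g protein for $3.45 (total $3.45, still need 20.0 g).
Take 0.7407 servings of chicken breast: +20.0 g protein for $1.37 (total $4.82, still need 0.0 g).
Filling from the cheapest source first is optimal under one linear minimum: $4.82.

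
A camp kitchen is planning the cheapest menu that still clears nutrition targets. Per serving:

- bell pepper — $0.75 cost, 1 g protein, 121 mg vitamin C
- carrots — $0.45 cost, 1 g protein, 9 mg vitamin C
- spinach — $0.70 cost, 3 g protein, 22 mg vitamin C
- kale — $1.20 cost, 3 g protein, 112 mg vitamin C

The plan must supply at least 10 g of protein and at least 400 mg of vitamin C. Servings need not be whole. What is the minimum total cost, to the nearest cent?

A basic optimal solution has at most two foods positive. Try each food alone and each pair with both targets met exactly.
bell pepper only: max(10/1, 400/121) = 10 servings → $7.50.
carrots only: max(10/1, 400/9) = 44.44 servings → $20.00.
spinach only: max(10/3, 400/22) = 18.18 servings → $12.73.
kale only: max(10/3, 400/112) = 3.571 servings → $4.29.
bell pepper + carrots with both tight: 2.768 servings and 7.232 servings → $5.33.
bell pepper + spinach with both tight: 2.874 servings and 2.375 servings → $3.82.
bell pepper + kale with both tight: 0.3187 servings and 3.227 servings → $4.11.
carrots + spinach: the both-tight solution has a negative serving — not a feasible corner.
carrots + kale: the both-tight solution has a negative serving — not a feasible corner.
spinach + kale: intersection lies outside the first quadrant.
Cheapest feasible corner: $3.82.

$3.82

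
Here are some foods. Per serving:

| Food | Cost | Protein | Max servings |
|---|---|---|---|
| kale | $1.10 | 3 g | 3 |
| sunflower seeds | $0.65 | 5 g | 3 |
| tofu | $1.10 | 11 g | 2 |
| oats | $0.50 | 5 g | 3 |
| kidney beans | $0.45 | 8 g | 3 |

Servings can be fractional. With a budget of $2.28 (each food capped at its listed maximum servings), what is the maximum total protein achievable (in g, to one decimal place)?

Protein per dollar: kidney beans 17.78, tofu 10, oats 10, sunflower seeds 7.692, kale 2.727.
Take 3 servings of kidney beans: spends $1.35, +24.0 g protein (running total 24.0 g).
Take 0.8455 servings of tofu: spends $0.93, +9.3 g protein (running total 33.3 g).
Greedy by best ratio exhausts the cost allowance optimally: 33.3 g.

33.3 g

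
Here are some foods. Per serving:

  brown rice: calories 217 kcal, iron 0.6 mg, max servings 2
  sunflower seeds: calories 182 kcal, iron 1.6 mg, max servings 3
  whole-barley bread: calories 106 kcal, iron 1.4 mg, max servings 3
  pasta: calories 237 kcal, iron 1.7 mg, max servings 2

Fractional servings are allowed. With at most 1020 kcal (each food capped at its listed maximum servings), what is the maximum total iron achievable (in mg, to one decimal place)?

Iron per kcal: whole-barley bread 0.01321, sunflower seeds 0.008791, pasta 0.007173, brown rice 0.002765.
Take 3 servings of whole-barley bread: uses 318 kcal, +4.2 mg iron (running total 4.2 mg).
Take 3 servings of sunflower seeds: uses 546 kcal, +4.8 mg iron (running total 9.0 mg).
Take 0.6582 servings of pasta: uses 156 kcal, +1.1 mg iron (running total 10.1 mg).
Filling greedily by iron-per-kcal is optimal for one linear limit, giving 10.1 mg.

10.1 mg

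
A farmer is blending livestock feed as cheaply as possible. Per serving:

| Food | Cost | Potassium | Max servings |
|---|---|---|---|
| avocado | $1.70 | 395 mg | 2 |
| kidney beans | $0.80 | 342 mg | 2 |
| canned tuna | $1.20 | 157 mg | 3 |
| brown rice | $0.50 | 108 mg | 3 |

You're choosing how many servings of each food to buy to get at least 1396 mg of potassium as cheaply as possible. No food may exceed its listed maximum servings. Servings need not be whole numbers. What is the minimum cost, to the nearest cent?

Cost per mg of potassium: kidney beans $0.0023, avocado $0.0043, brown rice $0.0046, canned tuna $0.0076.
Take 2 servings of kidney beans: +684.0 mg potassium for $1.60 (total $1.60, still need 712.0 mg).
Take 1.803 servings of avocado: +712.0 mg potassium for $3.06 (total $4.66, still need 0.0 mg).
Greedy by cheapest-per-mg is optimal for a single linear constraint, so the minimum cost is $4.66.

$4.66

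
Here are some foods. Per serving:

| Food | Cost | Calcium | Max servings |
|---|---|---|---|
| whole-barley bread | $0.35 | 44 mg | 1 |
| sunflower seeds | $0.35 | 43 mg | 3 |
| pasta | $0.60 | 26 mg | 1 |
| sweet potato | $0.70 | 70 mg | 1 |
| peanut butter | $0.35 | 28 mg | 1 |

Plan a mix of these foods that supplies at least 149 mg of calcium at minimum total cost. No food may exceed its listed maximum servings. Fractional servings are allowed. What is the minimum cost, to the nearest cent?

Cost per mg of calcium: whole-barley bread $0.0080, sunflower seeds $0.0081, sweet potato $0.0100, peanut butter $0.0125, pasta $0.0231.
Take 1 serving of whole-barley bread: +44.0 mg calcium for $0.35 (total $0.35, still need 105.0 mg).
Take 2.442 servings of sunflower seeds: +105.0 mg calcium for $0.85 (total $1.20, still need 0.0 mg).
Filling from the cheapest source first is optimal under one linear minimum: $1.20.

$1.20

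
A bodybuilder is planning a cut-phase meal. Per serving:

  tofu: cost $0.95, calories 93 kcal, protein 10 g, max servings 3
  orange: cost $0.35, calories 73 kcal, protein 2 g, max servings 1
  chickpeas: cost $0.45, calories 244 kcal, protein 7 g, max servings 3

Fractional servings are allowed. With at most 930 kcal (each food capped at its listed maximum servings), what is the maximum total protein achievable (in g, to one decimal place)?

48.7 g

Protein per kcal: tofu 0.1075, chickpeas 0.02869, orange 0.0274.
Take 3 servings of tofu: uses 279 kcal, +30.0 g protein (running total 30.0 g).
Take 2.668 servings of chickpeas: uses 651 kcal, +18.7 g protein (running total 48.7 g).
Filling greedily by protein-per-kcal is optimal for one linear limit, giving 48.7 g.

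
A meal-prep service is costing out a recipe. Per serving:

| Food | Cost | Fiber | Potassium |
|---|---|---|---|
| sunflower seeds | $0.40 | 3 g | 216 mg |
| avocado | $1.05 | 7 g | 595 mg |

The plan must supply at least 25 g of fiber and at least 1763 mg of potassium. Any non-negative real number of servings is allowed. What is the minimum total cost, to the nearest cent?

$3.33

This is a tiny linear program; its minimum lies at a vertex of the feasible set. List the vertices and price them.
sunflower seeds only: max(25/3, 1763/216) = 8.333 servings → $3.33.
avocado only: max(25/7, 1763/595) = 3.571 servings → $3.75.
sunflower seeds + avocado: the both-tight solution has a negative serving — not a feasible corner.
The minimum over all feasible corners is $3.33.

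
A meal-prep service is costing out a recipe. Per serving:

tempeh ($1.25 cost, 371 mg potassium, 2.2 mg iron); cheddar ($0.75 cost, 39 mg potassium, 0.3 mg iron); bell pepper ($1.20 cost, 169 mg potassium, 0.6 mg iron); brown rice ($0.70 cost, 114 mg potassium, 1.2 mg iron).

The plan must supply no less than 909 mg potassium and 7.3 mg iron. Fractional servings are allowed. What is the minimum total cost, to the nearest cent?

This is a tiny linear program; its minimum lies at a vertex of the feasible set. List the vertices and price them.
tempeh only: max(909/371, 7.3/2.2) = 3.318 servings → $4.15.
cheddar only: max(909/39, 7.3/0.3) = 24.33 servings → $18.25.
bell pepper only: max(909/169, 7.3/0.6) = 12.17 servings → $14.60.
brown rice only: max(909/114, 7.3/1.2) = 7.974 servings → $5.58.
tempeh + cheddar with both targets exact would need a negative amount; discard.
tempeh + bell pepper: the both-tight solution has a negative serving — not a feasible corner.
tempeh + brown rice with both tight: 1.33 servings and 3.645 servings → $4.21.
cheddar + bell pepper with both targets exact would need a negative amount; discard.
cheddar + brown rice with both tight: 20.52 servings and 0.9524 servings → $16.06.
bell pepper + brown rice with both tight: 1.924 servings and 5.121 servings → $5.89.
So the least-cost plan costs $4.15.

$4.15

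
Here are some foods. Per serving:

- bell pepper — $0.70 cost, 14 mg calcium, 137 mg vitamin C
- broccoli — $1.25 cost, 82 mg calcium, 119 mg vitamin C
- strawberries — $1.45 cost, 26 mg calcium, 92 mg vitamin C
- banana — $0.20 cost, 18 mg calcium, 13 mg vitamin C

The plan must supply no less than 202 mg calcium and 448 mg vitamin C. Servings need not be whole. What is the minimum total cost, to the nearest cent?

$3.54

Two binding constraints pin down two serving amounts, so the optimal mix uses at most two foods. The candidates are each food alone (scaled to the tighter of calcium/vitamin C) and each pair with both constraints tight.
bell pepper only: max(202/14, 448/137) = 14.43 servings → $10.10.
broccoli only: max(202/82, 448/119) = 3.765 servings → $4.71.
strawberries only: max(202/26, 448/92) = 7.769 servings → $11.27.
banana only: max(202/18, 448/13) = 34.46 servings → $6.89.
bell pepper + broccoli with both tight: 1.327 servings and 2.237 servings → $3.73.
bell pepper + strawberries: the both-tight solution has a negative serving — not a feasible corner.
bell pepper + banana with both tight: 2.381 servings and 9.37 servings → $3.54.
broccoli + strawberries with both tight: 1.559 servings and 2.853 servings → $6.09.
broccoli + banana with both targets exact would need a negative amount; discard.
strawberries + banana with both tight: 4.126 servings and 5.263 servings → $7.04.
The minimum over all feasible corners is $3.54.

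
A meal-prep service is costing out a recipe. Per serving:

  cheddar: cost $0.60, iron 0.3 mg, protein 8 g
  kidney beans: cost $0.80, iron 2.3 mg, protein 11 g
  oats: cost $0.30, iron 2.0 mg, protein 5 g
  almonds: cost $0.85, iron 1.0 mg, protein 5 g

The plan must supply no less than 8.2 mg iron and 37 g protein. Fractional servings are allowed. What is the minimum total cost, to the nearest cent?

cheddar only: max(8.2/0.3, 37/8) = 27.33 servings → $16.40.
kidney beans only: max(8.2/2.3, 37/11) = 3.565 servings → $2.85.
oats only: max(8.2/2.0, 37/5) = 7.4 servings → $2.22.
almonds only: max(8.2/1.0, 37/5) = 8.2 servings → $6.97.
cheddar + kidney beans: the both-tight solution has a negative serving — not a feasible corner.
cheddar + oats with both tight: 2.276 servings and 3.759 servings → $2.49.
cheddar + almonds: intersection lies outside the first quadrant.
kidney beans + oats with both tight: 3.143 servings and 0.4857 servings → $2.66.
kidney beans + almonds: intersection lies outside the first quadrant.
oats + almonds with both tight: 0.8 servings and 6.6 servings → $5.85.
Cheapest feasible corner: $2.22.

$2.22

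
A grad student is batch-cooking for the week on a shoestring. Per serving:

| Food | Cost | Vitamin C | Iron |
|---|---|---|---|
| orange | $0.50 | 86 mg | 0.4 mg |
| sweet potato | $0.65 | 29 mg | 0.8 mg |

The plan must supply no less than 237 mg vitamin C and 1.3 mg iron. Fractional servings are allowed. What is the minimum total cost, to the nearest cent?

$1.52

Check every corner: each single food scaled to meet both minima, and each pair solved so both constraints bind.
orange only: max(237/86, 1.3/0.4) = 3.25 servings → $1.62.
sweet potato only: max(237/29, 1.3/0.8) = 8.172 servings → $5.31.
orange + sweet potato with both tight: 2.656 servings and 0.2972 servings → $1.52.
So the least-cost plan costs $1.52.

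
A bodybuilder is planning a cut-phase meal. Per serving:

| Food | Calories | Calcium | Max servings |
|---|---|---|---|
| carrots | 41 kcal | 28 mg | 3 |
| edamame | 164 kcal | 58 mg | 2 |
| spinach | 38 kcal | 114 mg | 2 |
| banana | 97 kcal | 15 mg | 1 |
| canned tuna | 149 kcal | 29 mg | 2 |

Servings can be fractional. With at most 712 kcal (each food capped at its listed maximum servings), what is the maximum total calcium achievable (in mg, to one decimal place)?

Calcium per kcal: spinach 3, carrots 0.6829, edamame 0.3537, canned tuna 0.1946, banana 0.1546.
Take 2 servings of spinach: uses 76 kcal, +228.0 mg calcium (running total 228.0 mg).
Take 3 servings of carrots: uses 123 kcal, +84.0 mg calcium (running total 312.0 mg).
Take 2 servings of edamame: uses 328 kcal, +116.0 mg calcium (running total 428.0 mg).
Take 1.242 servings of canned tuna: uses 185 kcal, +36.0 mg calcium (running total 464.0 mg).
Greedy by best ratio exhausts the calories allowance optimally: 464.0 mg.

464.0 mg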